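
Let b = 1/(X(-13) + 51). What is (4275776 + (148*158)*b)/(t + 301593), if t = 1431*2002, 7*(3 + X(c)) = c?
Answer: 460413112/340921655 ≈ 1.3505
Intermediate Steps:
X(c) = -3 + c/7
t = 2864862
b = 7/323 (b = 1/((-3 + (⅐)*(-13)) + 51) = 1/((-3 - 13/7) + 51) = 1/(-34/7 + 51) = 1/(323/7) = 7/323 ≈ 0.021672)
(4275776 + (148*158)*b)/(t + 301593) = (4275776 + (148*158)*(7/323))/(2864862 + 301593) = (4275776 + 23384*(7/323))/3166455 = (4275776 + 163688/323)*(1/3166455) = (1381239336/323)*(1/3166455) = 460413112/340921655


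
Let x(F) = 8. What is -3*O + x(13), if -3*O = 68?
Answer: 76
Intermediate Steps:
O = -68/3 (O = -⅓*68 = -68/3 ≈ -22.667)
-3*O + x(13) = -3*(-68/3) + 8 = 68 + 8 = 76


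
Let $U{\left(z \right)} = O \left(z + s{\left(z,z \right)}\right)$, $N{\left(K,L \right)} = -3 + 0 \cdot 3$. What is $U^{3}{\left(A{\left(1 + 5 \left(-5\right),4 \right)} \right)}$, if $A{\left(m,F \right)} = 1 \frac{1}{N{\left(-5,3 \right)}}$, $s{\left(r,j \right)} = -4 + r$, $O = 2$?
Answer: $- \frac{21952}{27} \approx -813.04$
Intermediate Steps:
$N{\left(K,L \right)} = -3$ ($N{\left(K,L \right)} = -3 + 0 = -3$)
$A{\left(m,F \right)} = - \frac{1}{3}$ ($A{\left(m,F \right)} = 1 \frac{1}{-3} = 1 \left(- \frac{1}{3}\right) = - \frac{1}{3}$)
$U{\left(z \right)} = -8 + 4 z$ ($U{\left(z \right)} = 2 \left(z + \left(-4 + z\right)\right) = 2 \left(-4 + 2 z\right) = -8 + 4 z$)
$U^{3}{\left(A{\left(1 + 5 \left(-5\right),4 \right)} \right)} = \left(-8 + 4 \left(- \frac{1}{3}\right)\right)^{3} = \left(-8 - \frac{4}{3}\right)^{3} = \left(- \frac{28}{3}\right)^{3} = - \frac{21952}{27}$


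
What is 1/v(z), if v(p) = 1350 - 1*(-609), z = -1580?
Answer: 1/1959 ≈ 0.00051046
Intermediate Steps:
v(p) = 1959 (v(p) = 1350 + 609 = 1959)
1/v(z) = 1/1959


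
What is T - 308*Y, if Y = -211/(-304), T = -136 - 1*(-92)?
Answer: -19591/76 ≈ -257.78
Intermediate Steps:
T = -44 (T = -136 + 92 = -44)
Y = 211/304 (Y = -211*(-1/304) = 211/304 ≈ 0.69408)
T - 308*Y = -44 - 308*211/304 = -44 - 16247/76 = -19591/76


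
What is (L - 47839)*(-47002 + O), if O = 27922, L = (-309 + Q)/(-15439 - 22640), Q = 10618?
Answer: 3861943770800/4231 ≈ 9.1277e+8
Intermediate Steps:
L = -10309/38079 (L = (-309 + 10618)/(-15439 - 22640) = 10309/(-38079) = 10309*(-1/38079) = -10309/38079 ≈ -0.27073)
(L - 47839)*(-47002 + O) = (-10309/38079 - 47839)*(-47002 + 27922) = -1821671590/38079*(-19080) = 3861943770800/4231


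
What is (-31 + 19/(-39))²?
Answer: 1507984/1521 ≈ 991.44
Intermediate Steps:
(-31 + 19/(-39))² = (-31 + 19*(-1/39))² = (-31 - 19/39)² = (-1228/39)² = 1507984/1521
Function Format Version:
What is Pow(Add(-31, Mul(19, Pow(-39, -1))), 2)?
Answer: Rational(1507984, 1521) ≈ 991.44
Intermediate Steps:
Pow(Add(-31, Mul(19, Pow(-39, -1))), 2) = Pow(Add(-31, Mul(19, Rational(-1, 39))), 2) = Pow(Add(-31, Rational(-19, 39)), 2) = Pow(Rational(-1228, 39), 2) = Rational(1507984, 1521)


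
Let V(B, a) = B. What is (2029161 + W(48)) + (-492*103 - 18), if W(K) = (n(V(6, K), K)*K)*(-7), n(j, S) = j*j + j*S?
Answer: 1869603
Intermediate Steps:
n(j, S) = j² + S*j
W(K) = -7*K*(36 + 6*K) (W(K) = ((6*(K + 6))*K)*(-7) = ((6*(6 + K))*K)*(-7) = ((36 + 6*K)*K)*(-7) = (K*(36 + 6*K))*(-7) = -7*K*(36 + 6*K))
(2029161 + W(48)) + (-492*103 - 18) = (2029161 - 42*48*(6 + 48)) + (-492*103 - 18) = (2029161 - 42*48*54) + (-50676 - 18) = (2029161 - 108864) - 50694 = 1920297 - 50694 = 1869603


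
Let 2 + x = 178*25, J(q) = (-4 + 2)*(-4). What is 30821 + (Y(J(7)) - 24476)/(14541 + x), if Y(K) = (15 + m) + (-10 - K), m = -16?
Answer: 585235474/18989 ≈ 30820.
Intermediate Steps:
J(q) = 8 (J(q) = -2*(-4) = 8)
Y(K) = -11 - K (Y(K) = (15 - 16) + (-10 - K) = -1 + (-10 - K) = -11 - K)
x = 4448 (x = -2 + 178*25 = -2 + 4450 = 4448)
30821 + (Y(J(7)) - 24476)/(14541 + x) = 30821 + ((-11 - 1*8) - 24476)/(14541 + 4448) = 30821 + ((-11 - 8) - 24476)/18989 = 30821 + (-19 - 24476)*(1/18989) = 30821 - 24495*1/18989 = 30821 - 24495/18989 = 585235474/18989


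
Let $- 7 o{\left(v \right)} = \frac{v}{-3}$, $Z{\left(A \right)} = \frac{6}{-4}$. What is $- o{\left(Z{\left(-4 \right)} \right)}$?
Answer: $\frac{1}{14} \approx 0.071429$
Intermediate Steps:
$Z{\left(A \right)} = - \frac{3}{2}$ ($Z{\left(A \right)} = 6 \left(- \frac{1}{4}\right) = - \frac{3}{2}$)
$o{\left(v \right)} = \frac{v}{21}$ ($o{\left(v \right)} = - \frac{v \frac{1}{-3}}{7} = - \frac{v \left(- \frac{1}{3}\right)}{7} = - \frac{\left(- \frac{1}{3}\right) v}{7} = \frac{v}{21}$)
$- o{\left(Z{\left(-4 \right)} \right)} = - \frac{-3}{21 \cdot 2} = \left(-1\right) \left(- \frac{1}{14}\right) = \frac{1}{14}$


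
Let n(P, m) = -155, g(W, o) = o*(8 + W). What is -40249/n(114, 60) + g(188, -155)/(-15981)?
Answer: 92561167/353865 ≈ 261.57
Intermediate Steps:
-40249/n(114, 60) + g(188, -155)/(-15981) = -40249/(-155) - 155*(8 + 188)/(-15981) = -40249*(-1/155) - 155*196*(-1/15981) = 40249/155 - 30380*(-1/15981) = 40249/155 + 4340/2283 = 92561167/353865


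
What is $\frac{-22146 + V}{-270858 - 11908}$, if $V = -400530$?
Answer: $\frac{211338}{141383} \approx 1.4948$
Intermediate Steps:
$\frac{-22146 + V}{-270858 - 11908} = \frac{-22146 - 400530}{-270858 - 11908} = - \frac{422676}{-282766} = \left(-422676\right) \left(- \frac{1}{282766}\right) = \frac{211338}{141383}$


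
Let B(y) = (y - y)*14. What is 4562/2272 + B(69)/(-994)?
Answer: 2281/1136 ≈ 2.0079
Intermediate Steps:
B(y) = 0 (B(y) = 0*14 = 0)
4562/2272 + B(69)/(-994) = 4562/2272 + 0/(-994) = 4562*(1/2272) + 0*(-1/994) = 2281/1136 + 0 = 2281/1136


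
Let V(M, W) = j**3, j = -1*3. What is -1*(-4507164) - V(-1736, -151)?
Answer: 4507191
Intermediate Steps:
j = -3
V(M, W) = -27 (V(M, W) = (-3)**3 = -27)
-1*(-4507164) - V(-1736, -151) = -1*(-4507164) - 1*(-27) = 4507164 + 27 = 4507191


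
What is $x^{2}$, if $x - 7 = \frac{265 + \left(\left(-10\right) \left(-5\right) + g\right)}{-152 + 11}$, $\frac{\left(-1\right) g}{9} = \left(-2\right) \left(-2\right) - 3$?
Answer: $\frac{51529}{2209} \approx 23.327$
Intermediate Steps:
$g = -9$ ($g = - 9 \left(\left(-2\right) \left(-2\right) - 3\right) = - 9 \left(4 - 3\right) = \left(-9\right) 1 = -9$)
$x = \frac{227}{47}$ ($x = 7 + \frac{265 - -41}{-152 + 11} = 7 + \frac{265 + \left(50 - 9\right)}{-141} = 7 + \left(265 + 41\right) \left(- \frac{1}{141}\right) = 7 + 306 \left(- \frac{1}{141}\right) = 7 - \frac{102}{47} = \frac{227}{47} \approx 4.8298$)
$x^{2} = \left(\frac{227}{47}\right)^{2} = \frac{51529}{2209}$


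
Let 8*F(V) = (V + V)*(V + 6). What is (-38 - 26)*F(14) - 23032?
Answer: -27512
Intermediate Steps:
F(V) = V*(6 + V)/4 (F(V) = ((V + V)*(V + 6))/8 = ((2*V)*(6 + V))/8 = (2*V*(6 + V))/8 = V*(6 + V)/4)
(-38 - 26)*F(14) - 23032 = (-38 - 26)*((¼)*14*(6 + 14)) - 23032 = -16*14*20 - 23032 = -64*70 - 23032 = -4480 - 23032 = -27512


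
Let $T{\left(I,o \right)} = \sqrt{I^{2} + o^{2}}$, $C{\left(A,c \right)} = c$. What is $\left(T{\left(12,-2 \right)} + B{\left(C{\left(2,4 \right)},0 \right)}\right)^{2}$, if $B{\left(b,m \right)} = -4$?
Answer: $164 - 16 \sqrt{37} \approx 66.676$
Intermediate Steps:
$\left(T{\left(12,-2 \right)} + B{\left(C{\left(2,4 \right)},0 \right)}\right)^{2} = \left(\sqrt{12^{2} + \left(-2\right)^{2}} - 4\right)^{2} = \left(\sqrt{144 + 4} - 4\right)^{2} = \left(\sqrt{148} - 4\right)^{2} = \left(2 \sqrt{37} - 4\right)^{2} = \left(-4 + 2 \sqrt{37}\right)^{2}$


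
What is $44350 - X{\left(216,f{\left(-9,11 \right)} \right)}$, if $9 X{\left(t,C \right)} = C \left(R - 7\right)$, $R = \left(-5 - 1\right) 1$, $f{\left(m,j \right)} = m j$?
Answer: $44207$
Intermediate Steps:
$f{\left(m,j \right)} = j m$
$R = -6$ ($R = \left(-6\right) 1 = -6$)
$X{\left(t,C \right)} = - \frac{13 C}{9}$ ($X{\left(t,C \right)} = \frac{C \left(-6 - 7\right)}{9} = \frac{C \left(-13\right)}{9} = \frac{\left(-13\right) C}{9} = - \frac{13 C}{9}$)
$44350 - X{\left(216,f{\left(-9,11 \right)} \right)} = 44350 - - \frac{13 \cdot 11 \left(-9\right)}{9} = 44350 - \left(- \frac{13}{9}\right) \left(-99\right) = 44350 - 143 = 44207$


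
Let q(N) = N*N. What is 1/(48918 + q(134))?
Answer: 1/66874 ≈ 1.4953e-5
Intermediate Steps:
q(N) = N**2
1/(48918 + q(134)) = 1/(48918 + 134**2) = 1/(48918 + 17956) = 1/66874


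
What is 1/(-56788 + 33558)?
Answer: -1/23230 ≈ -4.3048e-5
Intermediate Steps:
1/(-56788 + 33558) = 1/(-23230) = -1/23230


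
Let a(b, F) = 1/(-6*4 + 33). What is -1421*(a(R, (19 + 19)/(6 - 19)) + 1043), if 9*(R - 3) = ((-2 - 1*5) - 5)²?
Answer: -13340348/9 ≈ -1.4823e+6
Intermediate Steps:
R = 19 (R = 3 + ((-2 - 1*5) - 5)²/9 = 3 + ((-2 - 5) - 5)²/9 = 3 + (-7 - 5)²/9 = 3 + (⅑)*(-12)² = 3 + (⅑)*144 = 3 + 16 = 19)
a(b, F) = ⅑ (a(b, F) = 1/(-24 + 33) = 1/9 = ⅑)
-1421*(a(R, (19 + 19)/(6 - 19)) + 1043) = -1421*(⅑ + 1043) = -1421*9388/9 = -13340348/9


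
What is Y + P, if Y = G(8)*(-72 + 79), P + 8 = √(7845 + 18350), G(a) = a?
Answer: 48 + 13*√155 ≈ 209.85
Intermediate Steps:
P = -8 + 13*√155 (P = -8 + √(7845 + 18350) = -8 + √26195 = -8 + 13*√155 ≈ 153.85)
Y = 56 (Y = 8*(-72 + 79) = 8*7 = 56)
Y + P = 56 + (-8 + 13*√155) = 48 + 13*√155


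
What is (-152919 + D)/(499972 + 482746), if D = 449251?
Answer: 148166/491359 ≈ 0.30154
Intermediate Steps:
(-152919 + D)/(499972 + 482746) = (-152919 + 449251)/(499972 + 482746) = 296332/982718 = 296332*(1/982718) = 148166/491359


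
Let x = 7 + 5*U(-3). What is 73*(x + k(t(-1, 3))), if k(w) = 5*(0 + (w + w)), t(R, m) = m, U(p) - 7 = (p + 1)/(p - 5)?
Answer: 21389/4 ≈ 5347.3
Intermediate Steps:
U(p) = 7 + (1 + p)/(-5 + p) (U(p) = 7 + (p + 1)/(p - 5) = 7 + (1 + p)/(-5 + p))
k(w) = 10*w (k(w) = 5*(0 + 2*w) = 5*(2*w) = 10*w)
x = 173/4 (x = 7 + 5*(2*(-17 + 4*(-3))/(-5 - 3)) = 7 + 5*(2*(-17 - 12)/(-8)) = 7 + 5*(2*(-⅛)*(-29)) = 7 + 5*(29/4) = 7 + 145/4 = 173/4 ≈ 43.250)
73*(x + k(t(-1, 3))) = 73*(173/4 + 10*3) = 73*(173/4 + 30) = 73*(293/4) = 21389/4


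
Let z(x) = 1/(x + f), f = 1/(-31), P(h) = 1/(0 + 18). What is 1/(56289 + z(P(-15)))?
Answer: 13/732315 ≈ 1.7752e-5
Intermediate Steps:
P(h) = 1/18
f = -1/31 ≈ -0.032258
z(x) = 1/(-1/31 + x) (z(x) = 1/(x - 1/31) = 1/(-1/31 + x))
1/(56289 + z(P(-15))) = 1/(56289 + 31/(-1 + 31*(1/18))) = 1/(56289 + 31/(-1 + 31/18)) = 1/(56289 + 31/(13/18)) = 1/(56289 + 31*(18/13)) = 1/(56289 + 558/13) = 1/(732315/13) = 13/732315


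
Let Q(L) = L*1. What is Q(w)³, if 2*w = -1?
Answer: -⅛ ≈ -0.12500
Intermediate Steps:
w = -½ (w = (½)*(-1) = -½ ≈ -0.50000)
Q(L) = L
Q(w)³ = (-½)³ = -⅛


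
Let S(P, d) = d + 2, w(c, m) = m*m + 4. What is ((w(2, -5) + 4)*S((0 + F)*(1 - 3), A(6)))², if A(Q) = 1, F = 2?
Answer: 9801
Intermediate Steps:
w(c, m) = 4 + m² (w(c, m) = m² + 4 = 4 + m²)
S(P, d) = 2 + d
((w(2, -5) + 4)*S((0 + F)*(1 - 3), A(6)))² = (((4 + (-5)²) + 4)*(2 + 1))² = (((4 + 25) + 4)*3)² = ((29 + 4)*3)² = (33*3)² = 99² = 9801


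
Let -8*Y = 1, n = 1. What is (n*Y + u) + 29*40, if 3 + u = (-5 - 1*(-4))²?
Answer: 9263/8 ≈ 1157.9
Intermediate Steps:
Y = -⅛ (Y = -⅛*1 = -⅛ ≈ -0.12500)
u = -2 (u = -3 + (-5 - 1*(-4))² = -3 + (-5 + 4)² = -3 + (-1)² = -3 + 1 = -2)
(n*Y + u) + 29*40 = (1*(-⅛) - 2) + 29*40 = (-⅛ - 2) + 1160 = -17/8 + 1160 = 9263/8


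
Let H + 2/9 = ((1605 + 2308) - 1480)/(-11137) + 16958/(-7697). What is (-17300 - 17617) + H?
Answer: -626518019026/17941707 ≈ -34920.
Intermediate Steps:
H = -47435707/17941707 (H = -2/9 + (((1605 + 2308) - 1480)/(-11137) + 16958/(-7697)) = -2/9 + ((3913 - 1480)*(-1/11137) + 16958*(-1/7697)) = -2/9 + (2433*(-1/11137) - 16958/7697) = -2/9 + (-2433/11137 - 16958/7697) = -2/9 - 4827629/1993523 = -47435707/17941707 ≈ -2.6439)
(-17300 - 17617) + H = (-17300 - 17617) - 47435707/17941707 = -34917 - 47435707/17941707 = -626518019026/17941707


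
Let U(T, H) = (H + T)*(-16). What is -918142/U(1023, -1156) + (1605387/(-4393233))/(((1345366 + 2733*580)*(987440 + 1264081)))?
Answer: -2217846386116407522240781/5140356404189890672152 ≈ -431.46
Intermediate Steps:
U(T, H) = -16*H - 16*T
-918142/U(1023, -1156) + (1605387/(-4393233))/(((1345366 + 2733*580)*(987440 + 1264081))) = -918142/(-16*(-1156) - 16*1023) + (1605387/(-4393233))/(((1345366 + 2733*580)*(987440 + 1264081))) = -918142/(18496 - 16368) + (1605387*(-1/4393233))/(((1345366 + 1585140)*2251521)) = -918142/2128 - 535129/(1464411*(2930506*2251521)) = -918142*1/2128 - 535129/1464411/6598095799626 = -459071/1064 - 535129/1464411*1/6598095799626 = -459071/1064 - 535129/9662324068026110286 = -2217846386116407522240781/5140356404189890672152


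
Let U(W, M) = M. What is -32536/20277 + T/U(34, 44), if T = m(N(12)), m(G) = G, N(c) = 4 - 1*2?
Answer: -695515/446094 ≈ -1.5591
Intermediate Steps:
N(c) = 2 (N(c) = 4 - 2 = 2)
T = 2
-32536/20277 + T/U(34, 44) = -32536/20277 + 2/44 = -32536*1/20277 + 2*(1/44) = -32536/20277 + 1/22 = -695515/446094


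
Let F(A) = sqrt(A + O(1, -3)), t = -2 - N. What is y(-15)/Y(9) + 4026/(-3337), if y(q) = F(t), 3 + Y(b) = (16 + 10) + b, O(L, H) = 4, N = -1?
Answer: -4026/3337 + sqrt(3)/32 ≈ -1.1523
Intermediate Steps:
t = -1 (t = -2 - 1*(-1) = -2 + 1 = -1)
Y(b) = 23 + b (Y(b) = -3 + ((16 + 10) + b) = -3 + (26 + b) = 23 + b)
F(A) = sqrt(4 + A) (F(A) = sqrt(A + 4) = sqrt(4 + A))
y(q) = sqrt(3) (y(q) = sqrt(4 - 1) = sqrt(3))
y(-15)/Y(9) + 4026/(-3337) = sqrt(3)/(23 + 9) + 4026/(-3337) = sqrt(3)/32 + 4026*(-1/3337) = sqrt(3)*(1/32) - 4026/3337 = sqrt(3)/32 - 4026/3337 = -4026/3337 + sqrt(3)/32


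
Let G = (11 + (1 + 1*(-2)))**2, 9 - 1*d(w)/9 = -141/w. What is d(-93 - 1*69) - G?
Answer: -161/6 ≈ -26.833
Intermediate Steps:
d(w) = 81 + 1269/w (d(w) = 81 - (-1269)/w = 81 + 1269/w)
G = 100 (G = (11 + (1 - 2))**2 = (11 - 1)**2 = 10**2 = 100)
d(-93 - 1*69) - G = (81 + 1269/(-93 - 1*69)) - 1*100 = (81 + 1269/(-93 - 69)) - 100 = (81 + 1269/(-162)) - 100 = (81 + 1269*(-1/162)) - 100 = (81 - 47/6) - 100 = 439/6 - 100 = -161/6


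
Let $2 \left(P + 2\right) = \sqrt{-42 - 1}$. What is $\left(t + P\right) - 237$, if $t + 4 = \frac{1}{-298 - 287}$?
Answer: $- \frac{142156}{585} + \frac{i \sqrt{43}}{2} \approx -243.0 + 3.2787 i$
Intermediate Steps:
$P = -2 + \frac{i \sqrt{43}}{2}$ ($P = -2 + \frac{\sqrt{-42 - 1}}{2} = -2 + \frac{\sqrt{-43}}{2} = -2 + \frac{i \sqrt{43}}{2} \approx -2.0 + 3.2787 i$)
$t = - \frac{2341}{585}$ ($t = -4 + \frac{1}{-298 - 287} = -4 + \frac{1}{-585} = -4 - \frac{1}{585} = - \frac{2341}{585} \approx -4.0017$)
$\left(t + P\right) - 237 = \left(- \frac{2341}{585} - \left(2 - \frac{i \sqrt{43}}{2}\right)\right) - 237 = \left(- \frac{3511}{585} + \frac{i \sqrt{43}}{2}\right) - 237 = - \frac{142156}{585} + \frac{i \sqrt{43}}{2}$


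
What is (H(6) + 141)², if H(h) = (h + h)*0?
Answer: 19881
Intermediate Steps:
H(h) = 0 (H(h) = (2*h)*0 = 0)
(H(6) + 141)² = (0 + 141)² = 141² = 19881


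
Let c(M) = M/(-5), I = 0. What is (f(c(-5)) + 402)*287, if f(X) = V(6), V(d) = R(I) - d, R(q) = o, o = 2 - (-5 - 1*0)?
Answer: 115661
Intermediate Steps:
o = 7 (o = 2 - (-5 + 0) = 2 - 1*(-5) = 2 + 5 = 7)
R(q) = 7
c(M) = -M/5 (c(M) = M*(-⅕) = -M/5)
V(d) = 7 - d
f(X) = 1 (f(X) = 7 - 1*6 = 7 - 6 = 1)
(f(c(-5)) + 402)*287 = (1 + 402)*287 = 403*287 = 115661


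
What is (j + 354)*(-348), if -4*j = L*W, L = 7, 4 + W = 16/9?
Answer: -373636/3 ≈ -1.2455e+5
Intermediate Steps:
W = -20/9 (W = -4 + 16/9 = -20/9 ≈ -2.2222)
j = 35/9 (j = -7*(-20)/(4*9) = -1/4*(-140/9) = 35/9 ≈ 3.8889)
(j + 354)*(-348) = (35/9 + 354)*(-348) = (3221/9)*(-348) = -373636/3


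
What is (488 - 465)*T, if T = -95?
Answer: -2185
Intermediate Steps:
(488 - 465)*T = (488 - 465)*(-95) = 23*(-95) = -2185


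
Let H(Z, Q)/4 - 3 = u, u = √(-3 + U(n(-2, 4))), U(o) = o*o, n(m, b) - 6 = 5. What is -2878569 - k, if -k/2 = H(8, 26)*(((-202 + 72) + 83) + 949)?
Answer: -2856921 + 7216*√118 ≈ -2.7785e+6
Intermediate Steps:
n(m, b) = 11 (n(m, b) = 6 + 5 = 11)
U(o) = o²
u = √118 (u = √(-3 + 11²) = √(-3 + 121) = √118 ≈ 10.863)
H(Z, Q) = 12 + 4*√118
k = -21648 - 7216*√118 (k = -2*(12 + 4*√118)*(((-202 + 72) + 83) + 949) = -2*(12 + 4*√118)*((-130 + 83) + 949) = -2*(12 + 4*√118)*(-47 + 949) = -2*(12 + 4*√118)*902 = -2*(10824 + 3608*√118) = -21648 - 7216*√118 ≈ -1.0003e+5)
-2878569 - k = -2878569 - (-21648 - 7216*√118) = -2878569 + (21648 + 7216*√118) = -2856921 + 7216*√118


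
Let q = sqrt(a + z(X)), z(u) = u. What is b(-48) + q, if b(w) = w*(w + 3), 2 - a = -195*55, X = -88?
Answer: 2160 + sqrt(10639) ≈ 2263.1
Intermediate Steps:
a = 10727 (a = 2 - (-195)*55 = 2 - 1*(-10725) = 2 + 10725 = 10727)
b(w) = w*(3 + w)
q = sqrt(10639) (q = sqrt(10727 - 88) = sqrt(10639) ≈ 103.15)
b(-48) + q = -48*(3 - 48) + sqrt(10639) = -48*(-45) + sqrt(10639) = 2160 + sqrt(10639)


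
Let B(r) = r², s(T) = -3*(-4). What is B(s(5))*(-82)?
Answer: -11808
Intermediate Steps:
s(T) = 12
B(s(5))*(-82) = 12²*(-82) = 144*(-82) = -11808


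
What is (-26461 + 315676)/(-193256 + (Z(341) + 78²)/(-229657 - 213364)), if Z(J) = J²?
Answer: -128128318515/85616588741 ≈ -1.4965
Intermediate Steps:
(-26461 + 315676)/(-193256 + (Z(341) + 78²)/(-229657 - 213364)) = (-26461 + 315676)/(-193256 + (341² + 78²)/(-229657 - 213364)) = 289215/(-193256 + (116281 + 6084)/(-443021)) = 289215/(-193256 + 122365*(-1/443021)) = 289215/(-193256 - 122365/443021) = 289215/(-85616588741/443021) = 289215*(-443021/85616588741) = -128128318515/85616588741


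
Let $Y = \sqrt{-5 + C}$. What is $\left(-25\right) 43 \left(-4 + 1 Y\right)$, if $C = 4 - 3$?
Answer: $4300 - 2150 i \approx 4300.0 - 2150.0 i$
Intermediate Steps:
$C = 1$
$Y = 2 i$ ($Y = \sqrt{-5 + 1} = \sqrt{-4} = 2 i \approx 2.0 i$)
$\left(-25\right) 43 \left(-4 + 1 Y\right) = \left(-25\right) 43 \left(-4 + 1 \cdot 2 i\right) = - 1075 \left(-4 + 2 i\right) = 4300 - 2150 i$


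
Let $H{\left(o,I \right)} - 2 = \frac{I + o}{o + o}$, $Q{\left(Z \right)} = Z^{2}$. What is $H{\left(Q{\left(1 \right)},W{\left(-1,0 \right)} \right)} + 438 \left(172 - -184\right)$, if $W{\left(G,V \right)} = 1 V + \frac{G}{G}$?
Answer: $155931$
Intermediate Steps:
$W{\left(G,V \right)} = 1 + V$ ($W{\left(G,V \right)} = V + 1 = 1 + V$)
$H{\left(o,I \right)} = 2 + \frac{I + o}{2 o}$ ($H{\left(o,I \right)} = 2 + \frac{I + o}{o + o} = 2 + \frac{I + o}{2 o}$)
$H{\left(Q{\left(1 \right)},W{\left(-1,0 \right)} \right)} + 438 \left(172 - -184\right) = \frac{\left(1 + 0\right) + 5 \cdot 1^{2}}{2 \cdot 1^{2}} + 438 \left(172 - -184\right) = \frac{1 + 5 \cdot 1}{2 \cdot 1} + 438 \left(172 + 184\right) = \frac{1}{2} \cdot 1 \left(1 + 5\right) + 438 \cdot 356 = \frac{1}{2} \cdot 1 \cdot 6 + 155928 = 3 + 155928 = 155931$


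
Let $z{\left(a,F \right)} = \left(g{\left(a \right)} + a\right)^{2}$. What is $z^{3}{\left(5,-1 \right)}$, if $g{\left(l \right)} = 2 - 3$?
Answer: $4096$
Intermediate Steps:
$g{\left(l \right)} = -1$ ($g{\left(l \right)} = 2 - 3 = -1$)
$z{\left(a,F \right)} = \left(-1 + a\right)^{2}$
$z^{3}{\left(5,-1 \right)} = \left(\left(-1 + 5\right)^{2}\right)^{3} = \left(4^{2}\right)^{3} = 16^{3} = 4096$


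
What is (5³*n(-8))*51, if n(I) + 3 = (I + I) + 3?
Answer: -102000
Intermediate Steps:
n(I) = 2*I (n(I) = -3 + ((I + I) + 3) = -3 + (2*I + 3) = -3 + (3 + 2*I) = 2*I)
(5³*n(-8))*51 = (5³*(2*(-8)))*51 = (125*(-16))*51 = -2000*51 = -102000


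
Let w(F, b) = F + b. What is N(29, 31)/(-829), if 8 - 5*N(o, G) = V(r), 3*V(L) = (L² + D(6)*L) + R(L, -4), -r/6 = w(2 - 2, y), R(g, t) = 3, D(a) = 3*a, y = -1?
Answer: 41/4145 ≈ 0.0098914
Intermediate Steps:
r = 6 (r = -6*((2 - 2) - 1) = -6*(0 - 1) = -6*(-1) = 6)
V(L) = 1 + 6*L + L²/3 (V(L) = ((L² + (3*6)*L) + 3)/3 = ((L² + 18*L) + 3)/3 = (3 + L² + 18*L)/3 = 1 + 6*L + L²/3)
N(o, G) = -41/5 (N(o, G) = 8/5 - (1 + 6*6 + (⅓)*6²)/5 = 8/5 - (1 + 36 + (⅓)*36)/5 = 8/5 - (1 + 36 + 12)/5 = 8/5 - ⅕*49 = 8/5 - 49/5 = -41/5)
N(29, 31)/(-829) = -41/5/(-829) = -41/5*(-1/829) = 41/4145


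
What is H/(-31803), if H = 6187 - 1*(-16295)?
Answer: -7494/10601 ≈ -0.70691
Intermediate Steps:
H = 22482 (H = 6187 + 16295 = 22482)
H/(-31803) = 22482/(-31803) = 22482*(-1/31803) = -7494/10601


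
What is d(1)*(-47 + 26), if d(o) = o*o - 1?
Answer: 0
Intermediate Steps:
d(o) = -1 + o² (d(o) = o² - 1 = -1 + o²)
d(1)*(-47 + 26) = (-1 + 1²)*(-47 + 26) = (-1 + 1)*(-21) = 0*(-21) = 0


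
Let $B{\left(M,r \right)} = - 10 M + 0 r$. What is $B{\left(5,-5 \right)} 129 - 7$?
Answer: $-6457$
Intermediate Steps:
$B{\left(M,r \right)} = - 10 M$ ($B{\left(M,r \right)} = - 10 M + 0 = - 10 M$)
$B{\left(5,-5 \right)} 129 - 7 = \left(-10\right) 5 \cdot 129 - 7 = \left(-50\right) 129 - 7 = -6450 - 7 = -6457$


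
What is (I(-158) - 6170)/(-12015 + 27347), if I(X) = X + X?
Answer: -3243/7666 ≈ -0.42304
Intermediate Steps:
I(X) = 2*X
(I(-158) - 6170)/(-12015 + 27347) = (2*(-158) - 6170)/(-12015 + 27347) = (-316 - 6170)/15332 = -6486*1/15332 = -3243/7666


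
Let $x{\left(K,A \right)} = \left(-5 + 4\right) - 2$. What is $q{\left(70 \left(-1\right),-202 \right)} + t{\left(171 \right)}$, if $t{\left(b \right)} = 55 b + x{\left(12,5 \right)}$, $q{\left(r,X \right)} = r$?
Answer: $9332$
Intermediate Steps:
$x{\left(K,A \right)} = -3$ ($x{\left(K,A \right)} = -1 - 2 = -3$)
$t{\left(b \right)} = -3 + 55 b$ ($t{\left(b \right)} = 55 b - 3 = -3 + 55 b$)
$q{\left(70 \left(-1\right),-202 \right)} + t{\left(171 \right)} = 70 \left(-1\right) + \left(-3 + 55 \cdot 171\right) = -70 + \left(-3 + 9405\right) = -70 + 9402 = 9332$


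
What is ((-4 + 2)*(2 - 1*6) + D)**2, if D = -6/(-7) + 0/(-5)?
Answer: 3844/49 ≈ 78.449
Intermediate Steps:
D = 6/7 (D = -6*(-1/7) + 0*(-1/5) = 6/7 + 0 = 6/7 ≈ 0.85714)
((-4 + 2)*(2 - 1*6) + D)**2 = ((-4 + 2)*(2 - 1*6) + 6/7)**2 = (-2*(2 - 6) + 6/7)**2 = (-2*(-4) + 6/7)**2 = (8 + 6/7)**2 = (62/7)**2 = 3844/49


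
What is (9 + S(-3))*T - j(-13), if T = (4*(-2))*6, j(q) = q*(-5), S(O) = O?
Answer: -353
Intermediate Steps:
j(q) = -5*q
T = -48 (T = -8*6 = -48)
(9 + S(-3))*T - j(-13) = (9 - 3)*(-48) - (-5)*(-13) = 6*(-48) - 1*65 = -288 - 65 = -353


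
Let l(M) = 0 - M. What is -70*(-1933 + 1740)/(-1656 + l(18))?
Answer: -6755/837 ≈ -8.0705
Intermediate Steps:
l(M) = -M
-70*(-1933 + 1740)/(-1656 + l(18)) = -70*(-1933 + 1740)/(-1656 - 1*18) = -(-13510)/(-1656 - 18) = -(-13510)/(-1674) = -(-13510)*(-1)/1674 = -70*193/1674 = -6755/837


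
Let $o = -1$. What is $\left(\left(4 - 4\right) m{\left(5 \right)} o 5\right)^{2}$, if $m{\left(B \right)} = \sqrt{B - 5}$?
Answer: $0$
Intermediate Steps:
$m{\left(B \right)} = \sqrt{-5 + B}$
$\left(\left(4 - 4\right) m{\left(5 \right)} o 5\right)^{2} = \left(\left(4 - 4\right) \sqrt{-5 + 5} \left(-1\right) 5\right)^{2} = \left(0 \sqrt{0} \left(-1\right) 5\right)^{2} = \left(0 \cdot 0 \left(-1\right) 5\right)^{2} = \left(0 \left(-1\right) 5\right)^{2} = \left(0 \cdot 5\right)^{2} = 0^{2} = 0$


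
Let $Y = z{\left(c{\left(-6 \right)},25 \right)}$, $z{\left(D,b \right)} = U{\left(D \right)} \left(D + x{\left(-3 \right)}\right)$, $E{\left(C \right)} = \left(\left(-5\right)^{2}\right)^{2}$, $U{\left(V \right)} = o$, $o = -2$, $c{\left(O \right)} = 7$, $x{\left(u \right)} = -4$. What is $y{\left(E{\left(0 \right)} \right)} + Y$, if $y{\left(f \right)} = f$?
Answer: $619$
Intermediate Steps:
$U{\left(V \right)} = -2$
$E{\left(C \right)} = 625$ ($E{\left(C \right)} = 25^{2} = 625$)
$z{\left(D,b \right)} = 8 - 2 D$ ($z{\left(D,b \right)} = - 2 \left(D - 4\right) = - 2 \left(-4 + D\right) = 8 - 2 D$)
$Y = -6$ ($Y = 8 - 14 = -6$)
$y{\left(E{\left(0 \right)} \right)} + Y = 625 - 6 = 619$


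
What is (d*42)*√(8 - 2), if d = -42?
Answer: -1764*√6 ≈ -4320.9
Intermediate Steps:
(d*42)*√(8 - 2) = (-42*42)*√(8 - 2) = -1764*√6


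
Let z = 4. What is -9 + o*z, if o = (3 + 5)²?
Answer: 247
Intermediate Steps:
o = 64 (o = 8² = 64)
-9 + o*z = -9 + 64*4 = -9 + 256 = 247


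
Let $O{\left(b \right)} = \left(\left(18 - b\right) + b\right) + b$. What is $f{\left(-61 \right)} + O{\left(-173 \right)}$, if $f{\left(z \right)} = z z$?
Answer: $3566$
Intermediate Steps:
$O{\left(b \right)} = 18 + b$
$f{\left(z \right)} = z^{2}$
$f{\left(-61 \right)} + O{\left(-173 \right)} = \left(-61\right)^{2} + \left(18 - 173\right) = 3721 - 155 = 3566$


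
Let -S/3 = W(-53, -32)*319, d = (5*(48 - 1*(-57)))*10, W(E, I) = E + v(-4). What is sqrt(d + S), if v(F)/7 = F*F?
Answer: I*sqrt(51213) ≈ 226.3*I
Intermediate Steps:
v(F) = 7*F**2 (v(F) = 7*(F*F) = 7*F**2)
W(E, I) = 112 + E (W(E, I) = E + 7*(-4)**2 = E + 7*16 = E + 112 = 112 + E)
d = 5250 (d = (5*(48 + 57))*10 = (5*105)*10 = 525*10 = 5250)
S = -56463 (S = -3*(112 - 53)*319 = -177*319 = -3*18821 = -56463)
sqrt(d + S) = sqrt(5250 - 56463) = sqrt(-51213) = I*sqrt(51213)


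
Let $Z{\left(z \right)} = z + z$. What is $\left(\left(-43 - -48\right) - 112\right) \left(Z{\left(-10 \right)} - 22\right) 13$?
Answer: $58422$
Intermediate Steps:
$Z{\left(z \right)} = 2 z$
$\left(\left(-43 - -48\right) - 112\right) \left(Z{\left(-10 \right)} - 22\right) 13 = \left(\left(-43 - -48\right) - 112\right) \left(2 \left(-10\right) - 22\right) 13 = \left(\left(-43 + 48\right) - 112\right) \left(-20 - 22\right) 13 = \left(5 - 112\right) \left(-42\right) 13 = \left(-107\right) \left(-42\right) 13 = 4494 \cdot 13 = 58422$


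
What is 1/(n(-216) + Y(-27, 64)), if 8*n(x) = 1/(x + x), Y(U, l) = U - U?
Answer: -3456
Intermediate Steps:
Y(U, l) = 0
n(x) = 1/(16*x) (n(x) = 1/(8*(x + x)) = 1/(8*((2*x))) = (1/(2*x))/8 = 1/(16*x))
1/(n(-216) + Y(-27, 64)) = 1/((1/16)/(-216) + 0) = 1/((1/16)*(-1/216) + 0) = 1/(-1/3456 + 0) = 1/(-1/3456) = -3456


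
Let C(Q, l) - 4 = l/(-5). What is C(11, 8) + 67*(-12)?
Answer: -4008/5 ≈ -801.60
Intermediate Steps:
C(Q, l) = 4 - l/5 (C(Q, l) = 4 + l/(-5) = 4 + l*(-⅕) = 4 - l/5)
C(11, 8) + 67*(-12) = (4 - ⅕*8) + 67*(-12) = (4 - 8/5) - 804 = 12/5 - 804 = -4008/5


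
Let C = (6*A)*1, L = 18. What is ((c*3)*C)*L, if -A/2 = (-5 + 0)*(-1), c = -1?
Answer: 3240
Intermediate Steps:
A = -10 (A = -2*(-5 + 0)*(-1) = -(-10)*(-1) = -2*5 = -10)
C = -60 (C = (6*(-10))*1 = -60*1 = -60)
((c*3)*C)*L = (-1*3*(-60))*18 = -3*(-60)*18 = 180*18 = 3240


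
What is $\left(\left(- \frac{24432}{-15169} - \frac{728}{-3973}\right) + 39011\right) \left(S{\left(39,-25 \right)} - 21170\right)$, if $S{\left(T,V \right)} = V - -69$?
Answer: $- \frac{7095807173058150}{8609491} \approx -8.2418 \cdot 10^{8}$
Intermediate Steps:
$S{\left(T,V \right)} = 69 + V$ ($S{\left(T,V \right)} = V + 69 = 69 + V$)
$\left(\left(- \frac{24432}{-15169} - \frac{728}{-3973}\right) + 39011\right) \left(S{\left(39,-25 \right)} - 21170\right) = \left(\left(- \frac{24432}{-15169} - \frac{728}{-3973}\right) + 39011\right) \left(\left(69 - 25\right) - 21170\right) = \left(\left(\left(-24432\right) \left(- \frac{1}{15169}\right) - - \frac{728}{3973}\right) + 39011\right) \left(44 - 21170\right) = \left(\left(\frac{24432}{15169} + \frac{728}{3973}\right) + 39011\right) \left(-21126\right) = \left(\frac{108111368}{60266437} + 39011\right) \left(-21126\right) = \frac{2351162085175}{60266437} \left(-21126\right) = - \frac{7095807173058150}{8609491}$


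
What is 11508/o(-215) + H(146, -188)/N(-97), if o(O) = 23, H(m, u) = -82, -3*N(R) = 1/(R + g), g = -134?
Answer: -1295490/23 ≈ -56326.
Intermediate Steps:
N(R) = -1/(3*(-134 + R)) (N(R) = -1/(3*(R - 134)) = -1/(3*(-134 + R)))
11508/o(-215) + H(146, -188)/N(-97) = 11508/23 - 82/((-1/(-402 + 3*(-97)))) = 11508*(1/23) - 82/((-1/(-402 - 291))) = 11508/23 - 82/((-1/(-693))) = 11508/23 - 82/((-1*(-1/693))) = 11508/23 - 82/1/693 = 11508/23 - 82*693 = 11508/23 - 56826 = -1295490/23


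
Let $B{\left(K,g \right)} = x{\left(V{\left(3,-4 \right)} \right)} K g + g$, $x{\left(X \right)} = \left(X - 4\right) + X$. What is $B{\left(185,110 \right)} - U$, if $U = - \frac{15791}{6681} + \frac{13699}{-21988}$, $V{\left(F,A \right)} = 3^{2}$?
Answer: $\frac{41868928733807}{146901828} \approx 2.8501 \cdot 10^{5}$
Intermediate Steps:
$V{\left(F,A \right)} = 9$
$x{\left(X \right)} = -4 + 2 X$ ($x{\left(X \right)} = \left(-4 + X\right) + X = -4 + 2 X$)
$B{\left(K,g \right)} = g + 14 K g$ ($B{\left(K,g \right)} = \left(-4 + 2 \cdot 9\right) K g + g = \left(-4 + 18\right) K g + g = 14 K g + g = g + 14 K g$)
$U = - \frac{438735527}{146901828}$ ($U = \left(-15791\right) \frac{1}{6681} + 13699 \left(- \frac{1}{21988}\right) = - \frac{15791}{6681} - \frac{13699}{21988} = - \frac{438735527}{146901828} \approx -2.9866$)
$B{\left(185,110 \right)} - U = 110 \left(1 + 14 \cdot 185\right) - - \frac{438735527}{146901828} = 110 \left(1 + 2590\right) + \frac{438735527}{146901828} = 110 \cdot 2591 + \frac{438735527}{146901828} = 285010 + \frac{438735527}{146901828} = \frac{41868928733807}{146901828}$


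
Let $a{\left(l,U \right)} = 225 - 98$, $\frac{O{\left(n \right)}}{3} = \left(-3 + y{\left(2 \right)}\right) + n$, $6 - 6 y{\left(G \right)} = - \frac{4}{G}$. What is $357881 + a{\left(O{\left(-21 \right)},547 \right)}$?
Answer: $358008$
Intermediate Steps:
$y{\left(G \right)} = 1 + \frac{2}{3 G}$ ($y{\left(G \right)} = 1 - \frac{\left(-4\right) \frac{1}{G}}{6} = 1 + \frac{2}{3 G}$)
$O{\left(n \right)} = -5 + 3 n$ ($O{\left(n \right)} = 3 \left(\left(-3 + \frac{\frac{2}{3} + 2}{2}\right) + n\right) = 3 \left(\left(-3 + \frac{1}{2} \cdot \frac{8}{3}\right) + n\right) = 3 \left(\left(-3 + \frac{4}{3}\right) + n\right) = 3 \left(- \frac{5}{3} + n\right) = -5 + 3 n$)
$a{\left(l,U \right)} = 127$ ($a{\left(l,U \right)} = 225 - 98 = 127$)
$357881 + a{\left(O{\left(-21 \right)},547 \right)} = 357881 + 127 = 358008$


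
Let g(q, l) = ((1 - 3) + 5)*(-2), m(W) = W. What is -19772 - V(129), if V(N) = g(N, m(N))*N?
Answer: -18998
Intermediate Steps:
g(q, l) = -6 (g(q, l) = (-2 + 5)*(-2) = 3*(-2) = -6)
V(N) = -6*N
-19772 - V(129) = -19772 - (-6)*129 = -19772 - 1*(-774) = -19772 + 774 = -18998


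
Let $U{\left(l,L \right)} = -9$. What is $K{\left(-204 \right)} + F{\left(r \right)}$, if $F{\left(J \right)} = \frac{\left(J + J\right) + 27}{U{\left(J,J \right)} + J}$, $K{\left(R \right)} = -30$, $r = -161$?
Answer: $- \frac{961}{34} \approx -28.265$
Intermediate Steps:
$F{\left(J \right)} = \frac{27 + 2 J}{-9 + J}$ ($F{\left(J \right)} = \frac{\left(J + J\right) + 27}{-9 + J} = \frac{2 J + 27}{-9 + J} = \frac{27 + 2 J}{-9 + J}$)
$K{\left(-204 \right)} + F{\left(r \right)} = -30 + \frac{27 + 2 \left(-161\right)}{-9 - 161} = -30 + \frac{27 - 322}{-170} = -30 - - \frac{59}{34} = -30 + \frac{59}{34} = - \frac{961}{34}$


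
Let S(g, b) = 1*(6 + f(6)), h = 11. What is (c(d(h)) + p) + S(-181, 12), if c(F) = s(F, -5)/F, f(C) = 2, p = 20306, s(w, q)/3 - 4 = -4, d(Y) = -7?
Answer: 20314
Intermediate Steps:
s(w, q) = 0 (s(w, q) = 12 + 3*(-4) = 12 - 12 = 0)
S(g, b) = 8 (S(g, b) = 1*(6 + 2) = 1*8 = 8)
c(F) = 0 (c(F) = 0/F = 0)
(c(d(h)) + p) + S(-181, 12) = (0 + 20306) + 8 = 20306 + 8 = 20314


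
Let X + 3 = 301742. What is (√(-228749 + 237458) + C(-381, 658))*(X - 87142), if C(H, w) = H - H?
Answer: 214597*√8709 ≈ 2.0027e+7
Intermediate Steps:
X = 301739 (X = -3 + 301742 = 301739)
C(H, w) = 0
(√(-228749 + 237458) + C(-381, 658))*(X - 87142) = (√(-228749 + 237458) + 0)*(301739 - 87142) = (√8709 + 0)*214597 = √8709*214597 = 214597*√8709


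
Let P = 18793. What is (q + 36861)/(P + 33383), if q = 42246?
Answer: 26369/17392 ≈ 1.5162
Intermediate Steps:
(q + 36861)/(P + 33383) = (42246 + 36861)/(18793 + 33383) = 79107/52176 = 79107*(1/52176) = 26369/17392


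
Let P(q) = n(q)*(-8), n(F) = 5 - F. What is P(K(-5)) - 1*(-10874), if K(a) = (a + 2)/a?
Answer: 54194/5 ≈ 10839.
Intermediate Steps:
K(a) = (2 + a)/a
P(q) = -40 + 8*q (P(q) = (5 - q)*(-8) = -40 + 8*q)
P(K(-5)) - 1*(-10874) = (-40 + 8*((2 - 5)/(-5))) - 1*(-10874) = (-40 + 8*(-1/5*(-3))) + 10874 = (-40 + 8*(3/5)) + 10874 = (-40 + 24/5) + 10874 = -176/5 + 10874 = 54194/5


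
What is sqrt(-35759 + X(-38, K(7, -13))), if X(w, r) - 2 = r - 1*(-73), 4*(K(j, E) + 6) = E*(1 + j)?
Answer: 2*I*sqrt(8929) ≈ 188.99*I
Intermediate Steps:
K(j, E) = -6 + E*(1 + j)/4 (K(j, E) = -6 + (E*(1 + j))/4 = -6 + E*(1 + j)/4)
X(w, r) = 75 + r (X(w, r) = 2 + (r - 1*(-73)) = 2 + (r + 73) = 2 + (73 + r) = 75 + r)
sqrt(-35759 + X(-38, K(7, -13))) = sqrt(-35759 + (75 + (-6 + (1/4)*(-13) + (1/4)*(-13)*7))) = sqrt(-35759 + (75 + (-6 - 13/4 - 91/4))) = sqrt(-35759 + (75 - 32)) = sqrt(-35759 + 43) = sqrt(-35716) = 2*I*sqrt(8929)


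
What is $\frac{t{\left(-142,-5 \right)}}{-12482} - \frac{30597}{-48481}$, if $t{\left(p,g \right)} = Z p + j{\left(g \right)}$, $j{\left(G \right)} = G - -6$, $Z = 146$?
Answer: $\frac{1386971365}{605139842} \approx 2.292$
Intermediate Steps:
$j{\left(G \right)} = 6 + G$ ($j{\left(G \right)} = G + 6 = 6 + G$)
$t{\left(p,g \right)} = 6 + g + 146 p$ ($t{\left(p,g \right)} = 146 p + \left(6 + g\right) = 6 + g + 146 p$)
$\frac{t{\left(-142,-5 \right)}}{-12482} - \frac{30597}{-48481} = \frac{6 - 5 + 146 \left(-142\right)}{-12482} - \frac{30597}{-48481} = \left(6 - 5 - 20732\right) \left(- \frac{1}{12482}\right) - - \frac{30597}{48481} = \left(-20731\right) \left(- \frac{1}{12482}\right) + \frac{30597}{48481} = \frac{20731}{12482} + \frac{30597}{48481} = \frac{1386971365}{605139842}$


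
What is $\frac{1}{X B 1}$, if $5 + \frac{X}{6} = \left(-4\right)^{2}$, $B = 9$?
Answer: $\frac{1}{594} \approx 0.0016835$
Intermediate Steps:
$X = 66$ ($X = -30 + 6 \left(-4\right)^{2} = -30 + 6 \cdot 16 = -30 + 96 = 66$)
$\frac{1}{X B 1} = \frac{1}{66 \cdot 9 \cdot 1} = \frac{1}{594 \cdot 1} = \frac{1}{594}$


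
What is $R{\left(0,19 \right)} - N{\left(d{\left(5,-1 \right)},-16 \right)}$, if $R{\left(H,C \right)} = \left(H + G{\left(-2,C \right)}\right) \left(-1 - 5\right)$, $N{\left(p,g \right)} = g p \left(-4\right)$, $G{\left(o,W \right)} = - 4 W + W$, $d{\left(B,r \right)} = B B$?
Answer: $-1258$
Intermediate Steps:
$d{\left(B,r \right)} = B^{2}$
$G{\left(o,W \right)} = - 3 W$
$N{\left(p,g \right)} = - 4 g p$
$R{\left(H,C \right)} = - 6 H + 18 C$ ($R{\left(H,C \right)} = \left(H - 3 C\right) \left(-1 - 5\right) = \left(H - 3 C\right) \left(-6\right) = - 6 H + 18 C$)
$R{\left(0,19 \right)} - N{\left(d{\left(5,-1 \right)},-16 \right)} = \left(\left(-6\right) 0 + 18 \cdot 19\right) - \left(-4\right) \left(-16\right) 5^{2} = \left(0 + 342\right) - \left(-4\right) \left(-16\right) 25 = 342 - 1600 = -1258$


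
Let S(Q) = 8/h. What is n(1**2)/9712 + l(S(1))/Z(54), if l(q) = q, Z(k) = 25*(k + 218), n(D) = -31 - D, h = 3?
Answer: -4493/1547850 ≈ -0.0029027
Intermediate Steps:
S(Q) = 8/3
Z(k) = 5450 + 25*k (Z(k) = 25*(218 + k) = 5450 + 25*k)
n(1**2)/9712 + l(S(1))/Z(54) = (-31 - 1*1**2)/9712 + 8/(3*(5450 + 25*54)) = (-31 - 1*1)*(1/9712) + 8/(3*(5450 + 1350)) = (-31 - 1)*(1/9712) + (8/3)/6800 = -32*1/9712 + (8/3)*(1/6800) = -2/607 + 1/2550 = -4493/1547850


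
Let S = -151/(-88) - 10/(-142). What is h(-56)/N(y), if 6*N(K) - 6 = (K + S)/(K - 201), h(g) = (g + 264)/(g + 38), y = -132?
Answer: -144253824/13297079 ≈ -10.849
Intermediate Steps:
S = 11161/6248 (S = -151*(-1/88) - 10*(-1/142) = 151/88 + 5/71 = 11161/6248 ≈ 1.7863)
h(g) = (264 + g)/(38 + g)
N(K) = 1 + (11161/6248 + K)/(6*(-201 + K)) (N(K) = 1 + ((K + 11161/6248)/(K - 201))/6 = 1 + ((11161/6248 + K)/(-201 + K))/6 = 1 + (11161/6248 + K)/(6*(-201 + K)))
h(-56)/N(y) = ((264 - 56)/(38 - 56))/(((-7523927 + 43736*(-132))/(37488*(-201 - 132)))) = (208/(-18))/(((1/37488)*(-7523927 - 5773152)/(-333))) = (-1/18*208)/(((1/37488)*(-1/333)*(-13297079))) = -104/(9*13297079/12483504) = -104/9*12483504/13297079 = -144253824/13297079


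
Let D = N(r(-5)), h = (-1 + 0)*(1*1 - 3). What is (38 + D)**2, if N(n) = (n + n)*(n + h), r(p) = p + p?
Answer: 39204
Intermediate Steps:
r(p) = 2*p
h = 2 (h = -(1 - 3) = -1*(-2) = 2)
N(n) = 2*n*(2 + n) (N(n) = (n + n)*(n + 2) = (2*n)*(2 + n) = 2*n*(2 + n))
D = 160 (D = 2*(2*(-5))*(2 + 2*(-5)) = 2*(-10)*(2 - 10) = 2*(-10)*(-8) = 160)
(38 + D)**2 = (38 + 160)**2 = 198**2 = 39204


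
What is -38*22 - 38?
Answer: -874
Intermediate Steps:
-38*22 - 38 = -836 - 38 = -874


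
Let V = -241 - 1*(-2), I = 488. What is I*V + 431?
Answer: -116201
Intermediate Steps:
V = -239 (V = -241 + 2 = -239)
I*V + 431 = 488*(-239) + 431 = -116632 + 431 = -116201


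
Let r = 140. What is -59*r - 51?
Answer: -8311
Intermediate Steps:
-59*r - 51 = -59*140 - 51 = -8260 - 51 = -8311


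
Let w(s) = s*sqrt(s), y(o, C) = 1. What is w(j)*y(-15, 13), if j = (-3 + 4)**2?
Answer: 1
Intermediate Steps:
j = 1 (j = 1**2 = 1)
w(s) = s**(3/2)
w(j)*y(-15, 13) = 1**(3/2)*1 = 1*1 = 1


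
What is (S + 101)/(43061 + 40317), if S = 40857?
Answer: 20479/41689 ≈ 0.49123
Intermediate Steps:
(S + 101)/(43061 + 40317) = (40857 + 101)/(43061 + 40317) = 40958/83378 = 40958*(1/83378) = 20479/41689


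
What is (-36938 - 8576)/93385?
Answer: -45514/93385 ≈ -0.48738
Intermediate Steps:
(-36938 - 8576)/93385 = -45514*1/93385 = -45514/93385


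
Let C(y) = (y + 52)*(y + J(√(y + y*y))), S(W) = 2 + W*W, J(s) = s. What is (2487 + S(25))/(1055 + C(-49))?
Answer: 353439/100412 - 32697*√3/100412 ≈ 2.9559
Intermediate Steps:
S(W) = 2 + W²
C(y) = (52 + y)*(y + √(y + y²)) (C(y) = (y + 52)*(y + √(y + y*y)) = (52 + y)*(y + √(y + y²)))
(2487 + S(25))/(1055 + C(-49)) = (2487 + (2 + 25²))/(1055 + ((-49)² + 52*(-49) + 52*√(-49*(1 - 49)) - 49*28*√3)) = (2487 + (2 + 625))/(1055 + (2401 - 2548 + 52*√(-49*(-48)) - 49*28*√3)) = (2487 + 627)/(1055 + (2401 - 2548 + 52*√2352 - 1372*√3)) = 3114/(1055 + (2401 - 2548 + 52*(28*√3) - 1372*√3)) = 3114/(1055 + (2401 - 2548 + 1456*√3 - 1372*√3)) = 3114/(1055 + (-147 + 84*√3)) = 3114/(908 + 84*√3)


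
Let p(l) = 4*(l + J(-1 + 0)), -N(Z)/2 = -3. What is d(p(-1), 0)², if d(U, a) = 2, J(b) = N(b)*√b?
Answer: 4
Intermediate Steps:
N(Z) = 6 (N(Z) = -2*(-3) = 6)
J(b) = 6*√b
p(l) = 4*l + 24*I (p(l) = 4*(l + 6*√(-1 + 0)) = 4*(l + 6*√(-1)) = 4*(l + 6*I) = 4*l + 24*I)
d(p(-1), 0)² = 2² = 4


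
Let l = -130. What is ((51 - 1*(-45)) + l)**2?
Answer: 1156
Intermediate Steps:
((51 - 1*(-45)) + l)**2 = ((51 - 1*(-45)) - 130)**2 = ((51 + 45) - 130)**2 = (96 - 130)**2 = (-34)**2 = 1156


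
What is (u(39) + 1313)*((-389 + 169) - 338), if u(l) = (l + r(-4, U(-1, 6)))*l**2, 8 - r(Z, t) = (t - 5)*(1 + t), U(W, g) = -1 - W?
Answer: -44865990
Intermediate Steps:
r(Z, t) = 8 - (1 + t)*(-5 + t) (r(Z, t) = 8 - (t - 5)*(1 + t) = 8 - (-5 + t)*(1 + t) = 8 - (1 + t)*(-5 + t))
u(l) = l**2*(13 + l) (u(l) = (l + (13 - (-1 - 1*(-1))**2 + 4*(-1 - 1*(-1))))*l**2 = (l + (13 - (-1 + 1)**2 + 4*(-1 + 1)))*l**2 = (l + (13 - 1*0**2 + 4*0))*l**2 = (l + (13 - 1*0 + 0))*l**2 = (l + (13 + 0 + 0))*l**2 = (l + 13)*l**2 = (13 + l)*l**2 = l**2*(13 + l))
(u(39) + 1313)*((-389 + 169) - 338) = (39**2*(13 + 39) + 1313)*((-389 + 169) - 338) = (1521*52 + 1313)*(-220 - 338) = (79092 + 1313)*(-558) = 80405*(-558) = -44865990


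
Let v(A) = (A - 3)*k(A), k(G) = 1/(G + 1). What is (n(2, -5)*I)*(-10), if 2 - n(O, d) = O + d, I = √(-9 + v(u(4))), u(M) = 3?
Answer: -150*I ≈ -150.0*I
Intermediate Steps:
k(G) = 1/(1 + G)
v(A) = (-3 + A)/(1 + A) (v(A) = (A - 3)/(1 + A) = (-3 + A)/(1 + A))
I = 3*I (I = √(-9 + (-3 + 3)/(1 + 3)) = √(-9 + 0/4) = √(-9 + (¼)*0) = √(-9 + 0) = √(-9) = 3*I ≈ 3.0*I)
n(O, d) = 2 - O - d (n(O, d) = 2 - (O + d) = 2 + (-O - d) = 2 - O - d)
(n(2, -5)*I)*(-10) = ((2 - 1*2 - 1*(-5))*(3*I))*(-10) = ((2 - 2 + 5)*(3*I))*(-10) = (5*(3*I))*(-10) = (15*I)*(-10) = -150*I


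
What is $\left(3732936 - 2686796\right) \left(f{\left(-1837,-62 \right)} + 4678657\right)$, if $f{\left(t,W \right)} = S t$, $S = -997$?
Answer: $6810524136440$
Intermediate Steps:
$f{\left(t,W \right)} = - 997 t$
$\left(3732936 - 2686796\right) \left(f{\left(-1837,-62 \right)} + 4678657\right) = \left(3732936 - 2686796\right) \left(\left(-997\right) \left(-1837\right) + 4678657\right) = 1046140 \left(1831489 + 4678657\right) = 1046140 \cdot 6510146 = 6810524136440$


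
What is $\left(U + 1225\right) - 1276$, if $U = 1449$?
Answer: $1398$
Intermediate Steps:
$\left(U + 1225\right) - 1276 = \left(1449 + 1225\right) - 1276 = 2674 - 1276 = 1398$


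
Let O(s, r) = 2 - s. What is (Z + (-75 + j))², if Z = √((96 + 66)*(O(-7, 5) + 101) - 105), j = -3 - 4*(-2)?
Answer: (70 - √17715)² ≈ 3981.3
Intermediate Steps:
j = 5 (j = -3 + 8 = 5)
Z = √17715 (Z = √((96 + 66)*((2 - 1*(-7)) + 101) - 105) = √(162*((2 + 7) + 101) - 105) = √(162*(9 + 101) - 105) = √(162*110 - 105) = √(17820 - 105) = √17715 ≈ 133.10)
(Z + (-75 + j))² = (√17715 + (-75 + 5))² = (√17715 - 70)² = (-70 + √17715)²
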